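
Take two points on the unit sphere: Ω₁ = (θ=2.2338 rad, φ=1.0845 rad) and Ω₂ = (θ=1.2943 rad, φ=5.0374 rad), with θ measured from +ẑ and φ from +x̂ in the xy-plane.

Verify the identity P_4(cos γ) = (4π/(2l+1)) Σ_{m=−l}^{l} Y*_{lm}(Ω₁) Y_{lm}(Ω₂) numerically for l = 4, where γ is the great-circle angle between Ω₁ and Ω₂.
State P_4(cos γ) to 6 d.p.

Summing Y*_{l m}(θ₁,φ₁)·Y_{l m}(θ₂,φ₂) over m ∈ [−4, 4]; prefactor 4π/(2·4+1) = 1.396263:
  m=-4: Y*=-0.062446-0.158927i  Y=+0.101375-0.365225i  product -0.064375+0.006696i
  m=-3: Y*=+0.374805+0.042119i  Y=-0.251805-0.170708i  product -0.087188-0.074588i
  m=-2: Y*=-0.193295+0.283631i  Y=+0.117893-0.089627i  product +0.002633+0.050763i
  m=-1: Y*=+0.037349+0.070651i  Y=-0.098323-0.291793i  product +0.016943-0.017845i
  m=+0: Y*=-0.353530-0.000000i  Y=+0.101419+0.000000i  product -0.035855-0.000000i
  m=+1: Y*=-0.037349+0.070651i  Y=+0.098323-0.291793i  product +0.016943+0.017845i
  m=+2: Y*=-0.193295-0.283631i  Y=+0.117893+0.089627i  product +0.002633-0.050763i
  m=+3: Y*=-0.374805+0.042119i  Y=+0.251805-0.170708i  product -0.087188+0.074588i
  m=+4: Y*=-0.062446+0.158927i  Y=+0.101375+0.365225i  product -0.064375-0.006696i
Total Σ_m = -0.299828+0.000000i. Multiply by 1.396263: -0.418638+0.000000i. P_4(cos γ) = -0.418638

-0.418638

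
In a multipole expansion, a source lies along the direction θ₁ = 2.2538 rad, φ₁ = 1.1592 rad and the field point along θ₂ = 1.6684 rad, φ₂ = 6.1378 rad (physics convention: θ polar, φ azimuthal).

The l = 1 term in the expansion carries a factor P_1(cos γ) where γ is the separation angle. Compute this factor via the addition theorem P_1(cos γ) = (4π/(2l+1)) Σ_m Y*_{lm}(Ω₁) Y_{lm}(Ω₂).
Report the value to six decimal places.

0.264596

Summing Y*_{l m}(θ₁,φ₁)·Y_{l m}(θ₂,φ₂) over m ∈ [−1, 1]; prefactor 4π/(2·1+1) = 4.188790:
  [-1]  conj(Y_{1,-1})(Ω₁) = (0.107217, 0.245611) ; Y_{1,-1}(Ω₂) = (0.340222, 0.049815) ; Δ = (0.024242, 0.088903)
  [+0]  conj(Y_{1,0})(Ω₁) = (-0.308370, -0.000000) ; Y_{1,0}(Ω₂) = (-0.047614, 0.000000) ; Δ = (0.014683, 0.000000)
  [+1]  conj(Y_{1,1})(Ω₁) = (-0.107217, 0.245611) ; Y_{1,1}(Ω₂) = (-0.340222, 0.049815) ; Δ = (0.024242, -0.088903)
Accumulated sum (0.063168, 0.000000); after 4π/(2l+1) scaling, (0.264596, 0.000000) ⇒ P_1 = 0.264596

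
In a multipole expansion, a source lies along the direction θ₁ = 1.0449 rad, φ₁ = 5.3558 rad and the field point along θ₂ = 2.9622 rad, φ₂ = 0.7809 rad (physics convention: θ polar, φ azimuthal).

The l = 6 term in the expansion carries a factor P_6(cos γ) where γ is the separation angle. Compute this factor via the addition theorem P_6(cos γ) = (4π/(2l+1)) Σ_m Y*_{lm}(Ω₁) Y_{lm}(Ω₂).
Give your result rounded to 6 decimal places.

0.312425

Expand P_6 via completeness: Σ_{m} conj(Y_{6,m}) at Ω₁ times Y_{6,m} at Ω₂ —
  term(m=-6) = -0.00000 + 0.00000j   from Y*(Ω₁)=0.15215 + 0.13314j, Y(Ω₂)=-0.00000 + 0.00002j
  term(m=-5) = 0.00008 + 0.00009j   from Y*(Ω₁)=-0.03065 + 0.40535j, Y(Ω₂)=0.00022 - 0.00021j
  term(m=-4) = 0.00105 - 0.00065j   from Y*(Ω₁)=-0.29819 + 0.19027j, Y(Ω₂)=-0.00349 - 0.00006j
  term(m=-3) = 0.00054 + 0.00123j   from Y*(Ω₁)=0.04517 + 0.01697j, Y(Ω₂)=0.01943 + 0.01996j
  term(m=-2) = 0.05080 - 0.01433j   from Y*(Ω₁)=0.09831 + 0.33685j, Y(Ω₂)=0.00135 - 0.15041j
  term(m=-1) = -0.00567 - 0.04098j   from Y*(Ω₁)=-0.04982 + 0.06644j, Y(Ω₂)=-0.35383 + 0.35066j
  term(m=+0) = 0.22962 + 0.00000j   from Y*(Ω₁)=0.32757 + 0.00000j, Y(Ω₂)=0.70097 + 0.00000j
  term(m=+1) = -0.00567 + 0.04098j   from Y*(Ω₁)=0.04982 + 0.06644j, Y(Ω₂)=0.35383 + 0.35066j
  term(m=+2) = 0.05080 + 0.01433j   from Y*(Ω₁)=0.09831 - 0.33685j, Y(Ω₂)=0.00135 + 0.15041j
  term(m=+3) = 0.00054 - 0.00123j   from Y*(Ω₁)=-0.04517 + 0.01697j, Y(Ω₂)=-0.01943 + 0.01996j
  term(m=+4) = 0.00105 + 0.00065j   from Y*(Ω₁)=-0.29819 - 0.19027j, Y(Ω₂)=-0.00349 + 0.00006j
  term(m=+5) = 0.00008 - 0.00009j   from Y*(Ω₁)=0.03065 + 0.40535j, Y(Ω₂)=-0.00022 - 0.00021j
  term(m=+6) = -0.00000 - 0.00000j   from Y*(Ω₁)=0.15215 - 0.13314j, Y(Ω₂)=-0.00000 - 0.00002j
Σ over m = 0.32321 + 0.00000j; ×(4π/13) → 0.31243 + 0.00000j. Real part: 0.312425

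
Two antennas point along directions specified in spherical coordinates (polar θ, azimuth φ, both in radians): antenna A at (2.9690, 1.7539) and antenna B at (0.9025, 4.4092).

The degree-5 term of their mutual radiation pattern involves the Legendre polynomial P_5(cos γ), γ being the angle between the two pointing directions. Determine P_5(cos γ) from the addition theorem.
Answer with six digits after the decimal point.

0.402240

Addition theorem: P_5(cos γ) = (4π/11) Σ_m Y*_{lm}(Ω₁) Y_{lm}(Ω₂), m = −5…5:
  m=-5: Y*=-0.00005 + 0.00004j  Y=-0.13804 + 0.00758j  product 0.00001 - 0.00001j
  m=-4: Y*=-0.00094 - 0.00084j  Y=0.12095 + 0.32325j  product 0.00016 - 0.00040j
  m=-3: Y*=0.00708 - 0.01156j  Y=0.32419 - 0.25224j  product -0.00062 - 0.00553j
  m=-2: Y*=0.08789 + 0.03370j  Y=-0.08075 - 0.05600j  product -0.00521 - 0.00764j
  m=-1: Y*=-0.07203 + 0.38900j  Y=0.09603 - 0.30697j  product 0.11250 + 0.05947j
  m=+0: Y*=-0.73773 + 0.00000j  Y=-0.18766 + 0.00000j  product 0.13844 + 0.00000j
  m=+1: Y*=0.07203 + 0.38900j  Y=-0.09603 - 0.30697j  product 0.11250 - 0.05947j
  m=+2: Y*=0.08789 - 0.03370j  Y=-0.08075 + 0.05600j  product -0.00521 + 0.00764j
  m=+3: Y*=-0.00708 - 0.01156j  Y=-0.32419 - 0.25224j  product -0.00062 + 0.00553j
  m=+4: Y*=-0.00094 + 0.00084j  Y=0.12095 - 0.32325j  product 0.00016 + 0.00040j
  m=+5: Y*=0.00005 + 0.00004j  Y=0.13804 + 0.00758j  product 0.00001 + 0.00001j
Σ over m = 0.35210 + 0.00000j; ×(4π/11) → 0.40224 + 0.00000j. Real part: 0.402240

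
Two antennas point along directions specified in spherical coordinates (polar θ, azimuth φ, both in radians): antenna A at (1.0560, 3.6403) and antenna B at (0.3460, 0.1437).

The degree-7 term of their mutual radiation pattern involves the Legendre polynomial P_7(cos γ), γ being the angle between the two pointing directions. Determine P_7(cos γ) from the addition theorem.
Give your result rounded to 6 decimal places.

-0.289782

Term-by-term m-sum for l=7 (normalisation 4π/15 = 0.837758):
  m=-7: 0.17781 + 0.06478j × 0.00014 - 0.00022j = 0.00004 - 0.00003j  (running Σ = 0.00004 - 0.00003j)
  m=-6: -0.39608 + 0.05960j × 0.00174 - 0.00203j = -0.00057 + 0.00091j  (running Σ = -0.00053 + 0.00088j)
  m=-5: 0.31440 - 0.23804j × 0.01302 - 0.01138j = 0.00138 - 0.00668j  (running Σ = 0.00085 - 0.00580j)
  m=-4: -0.01292 + 0.02862j × 0.06519 - 0.04223j = 0.00037 + 0.00241j  (running Σ = 0.00122 - 0.00339j)
  m=-3: 0.02501 + 0.33435j × 0.22186 - 0.10204j = 0.03967 + 0.07162j  (running Σ = 0.04089 + 0.06824j)
  m=-2: -0.10328 - 0.15994j × 0.48133 - 0.14227j = -0.07247 - 0.06229j  (running Σ = -0.03158 + 0.00595j)
  m=-1: -0.23185 - 0.12627j × 0.51749 - 0.07488j = -0.12943 - 0.04798j  (running Σ = -0.16101 - 0.04203j)
  m=0: 0.22687 + 0.00000j × -0.10523 + 0.00000j = -0.02387 + 0.00000j  (running Σ = -0.18489 - 0.04203j)
  m=1: 0.23185 - 0.12627j × -0.51749 - 0.07488j = -0.12943 + 0.04798j  (running Σ = -0.31432 + 0.00595j)
  m=2: -0.10328 + 0.15994j × 0.48133 + 0.14227j = -0.07247 + 0.06229j  (running Σ = -0.38679 + 0.06824j)
  m=3: -0.02501 + 0.33435j × -0.22186 - 0.10204j = 0.03967 - 0.07162j  (running Σ = -0.34712 - 0.00339j)
  m=4: -0.01292 - 0.02862j × 0.06519 + 0.04223j = 0.00037 - 0.00241j  (running Σ = -0.34675 - 0.00580j)
  m=5: -0.31440 - 0.23804j × -0.01302 - 0.01138j = 0.00138 + 0.00668j  (running Σ = -0.34537 + 0.00088j)
  m=6: -0.39608 - 0.05960j × 0.00174 + 0.00203j = -0.00057 - 0.00091j  (running Σ = -0.34594 - 0.00003j)
  m=7: -0.17781 + 0.06478j × -0.00014 - 0.00022j = 0.00004 + 0.00003j  (running Σ = -0.34590 - 0.00000j)
Accumulated sum -0.34590 - 0.00000j; after 4π/(2l+1) scaling, -0.28978 - 0.00000j ⇒ P_7 = -0.289782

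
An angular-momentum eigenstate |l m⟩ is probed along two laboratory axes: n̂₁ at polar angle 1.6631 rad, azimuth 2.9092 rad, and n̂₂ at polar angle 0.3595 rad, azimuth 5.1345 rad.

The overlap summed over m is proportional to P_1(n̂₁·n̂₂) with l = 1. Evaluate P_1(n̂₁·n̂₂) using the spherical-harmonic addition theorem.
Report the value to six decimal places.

Summing Y*_{l m}(θ₁,φ₁)·Y_{l m}(θ₂,φ₂) over m ∈ [−1, 1]; prefactor 4π/(2·1+1) = 4.188790:
  m=-1: -0.33478 + 0.07923j × 0.04980 + 0.11088j = -0.02546 - 0.03317j  (running Σ = -0.02546 - 0.03317j)
  m=0: -0.04504 + 0.00000j × 0.45737 + 0.00000j = -0.02060 + 0.00000j  (running Σ = -0.04605 - 0.03317j)
  m=1: 0.33478 + 0.07923j × -0.04980 + 0.11088j = -0.02546 + 0.03317j  (running Σ = -0.07151 + 0.00000j)
Σ over m = -0.07151 + 0.00000j; ×(4π/3) → -0.29954 + 0.00000j. Real part: -0.299536

-0.299536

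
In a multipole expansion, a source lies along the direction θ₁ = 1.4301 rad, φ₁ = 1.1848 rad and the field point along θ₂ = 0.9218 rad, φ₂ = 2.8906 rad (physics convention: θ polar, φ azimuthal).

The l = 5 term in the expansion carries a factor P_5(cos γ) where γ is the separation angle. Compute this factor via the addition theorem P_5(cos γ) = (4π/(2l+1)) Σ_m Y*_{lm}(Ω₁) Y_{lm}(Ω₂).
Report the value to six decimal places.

-0.040068

Summing Y*_{l m}(θ₁,φ₁)·Y_{l m}(θ₂,φ₂) over m ∈ [−5, 5]; prefactor 4π/(2·5+1) = 1.142397:
  m=-5: +0.413465-0.155245i × -0.046270-0.141599i = -0.041114-0.051363i  (running Σ = -0.041114-0.051363i)
  m=-4: +0.005303-0.197735i × +0.191891+0.301479i = +0.060631-0.036345i  (running Σ = +0.019517-0.087708i)
  m=-3: +0.253145+0.110870i × -0.291987-0.273643i = -0.043576-0.101644i  (running Σ = -0.024059-0.189352i)
  m=-2: +0.157093-0.152936i × +0.054629+0.029985i = +0.013167-0.003644i  (running Σ = -0.010892-0.192996i)
  m=-1: +0.087489+0.215288i × +0.324262+0.083141i = +0.010470+0.077083i  (running Σ = -0.000422-0.115913i)
  m=0: +0.223827-0.000000i × -0.152933+0.000000i = -0.034231+0.000000i  (running Σ = -0.034652-0.115913i)
  m=1: -0.087489+0.215288i × -0.324262+0.083141i = +0.010470-0.077083i  (running Σ = -0.024182-0.192996i)
  m=2: +0.157093+0.152936i × +0.054629-0.029985i = +0.013167+0.003644i  (running Σ = -0.011014-0.189352i)
  m=3: -0.253145+0.110870i × +0.291987-0.273643i = -0.043576+0.101644i  (running Σ = -0.054590-0.087708i)
  m=4: +0.005303+0.197735i × +0.191891-0.301479i = +0.060631+0.036345i  (running Σ = +0.006040-0.051363i)
  m=5: -0.413465-0.155245i × +0.046270-0.141599i = -0.041114+0.051363i  (running Σ = -0.035074+0.000000i)
Total Σ_m = -0.035074+0.000000i. Multiply by 1.142397: -0.040068+0.000000i. P_5(cos γ) = -0.040068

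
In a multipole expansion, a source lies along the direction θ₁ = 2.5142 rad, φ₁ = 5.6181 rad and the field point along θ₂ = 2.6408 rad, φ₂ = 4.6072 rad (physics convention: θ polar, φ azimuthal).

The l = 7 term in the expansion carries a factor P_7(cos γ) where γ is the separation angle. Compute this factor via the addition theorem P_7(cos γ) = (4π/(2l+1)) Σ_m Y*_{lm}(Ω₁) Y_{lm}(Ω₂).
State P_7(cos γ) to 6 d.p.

-0.405284

Term-by-term m-sum for l=7 (normalisation 4π/15 = 0.837758):
  term(m=-7) = (0.000025, 0.000025)   from Y*(Ω₁)=(-0.000682, 0.011994), Y(Ω₂)=(0.001975, -0.002179)
  term(m=-6) = (0.001217, -0.000269)   from Y*(Ω₁)=(0.040961, -0.046526), Y(Ω₂)=(0.016231, 0.011862)
  term(m=-5) = (0.005439, -0.015273)   from Y*(Ω₁)=(-0.189124, 0.035164), Y(Ω₂)=(-0.042312, 0.072892)
  term(m=-4) = (-0.057849, -0.073200)   from Y*(Ω₁)=(0.345224, 0.180277), Y(Ω₂)=(-0.218667, -0.097849)
  term(m=-3) = (-0.212698, 0.023253)   from Y*(Ω₁)=(-0.195106, -0.431715), Y(Ω₂)=(0.140168, -0.429335)
  term(m=-2) = (-0.039173, 0.080887)   from Y*(Ω₁)=(-0.045048, 0.183585), Y(Ω₂)=(0.464960, 0.099286)
  term(m=-1) = (-0.006378, -0.010175)   from Y*(Ω₁)=(-0.247053, 0.193760), Y(Ω₂)=(-0.004016, 0.038037)
  term(m=+0) = (0.135063, 0.000000)   from Y*(Ω₁)=(0.301346, -0.000000), Y(Ω₂)=(0.448199, 0.000000)
  term(m=+1) = (-0.006378, 0.010175)   from Y*(Ω₁)=(0.247053, 0.193760), Y(Ω₂)=(0.004016, 0.038037)
  term(m=+2) = (-0.039173, -0.080887)   from Y*(Ω₁)=(-0.045048, -0.183585), Y(Ω₂)=(0.464960, -0.099286)
  term(m=+3) = (-0.212698, -0.023253)   from Y*(Ω₁)=(0.195106, -0.431715), Y(Ω₂)=(-0.140168, -0.429335)
  term(m=+4) = (-0.057849, 0.073200)   from Y*(Ω₁)=(0.345224, -0.180277), Y(Ω₂)=(-0.218667, 0.097849)
  term(m=+5) = (0.005439, 0.015273)   from Y*(Ω₁)=(0.189124, 0.035164), Y(Ω₂)=(0.042312, 0.072892)
  term(m=+6) = (0.001217, 0.000269)   from Y*(Ω₁)=(0.040961, 0.046526), Y(Ω₂)=(0.016231, -0.011862)
  term(m=+7) = (0.000025, -0.000025)   from Y*(Ω₁)=(0.000682, 0.011994), Y(Ω₂)=(-0.001975, -0.002179)
Σ over m = (-0.483772, -0.000000); ×(4π/15) → (-0.405284, -0.000000). Real part: -0.405284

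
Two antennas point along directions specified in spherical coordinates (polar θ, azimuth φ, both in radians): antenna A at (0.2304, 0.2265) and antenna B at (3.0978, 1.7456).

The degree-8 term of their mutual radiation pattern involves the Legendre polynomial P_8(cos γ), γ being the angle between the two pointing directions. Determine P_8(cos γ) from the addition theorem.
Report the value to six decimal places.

Summing Y*_{l m}(θ₁,φ₁)·Y_{l m}(θ₂,φ₂) over m ∈ [−8, 8]; prefactor 4π/(2·8+1) = 0.739198:
  m=-8: Y*=-0.000001+0.000004i  Y=+0.000000-0.000000i  product +0.000000+0.000000i
  m=-7: Y*=-0.000001+0.000065i  Y=-0.000000-0.000000i  product +0.000000-0.000000i
  m=-6: Y*=+0.000148+0.000690i  Y=-0.000000+0.000000i  product -0.000000-0.000000i
  m=-5: Y*=+0.002341+0.004994i  Y=+0.000001+0.000001i  product -0.000000+0.000000i
  m=-4: Y*=+0.019726+0.025166i  Y=+0.000038-0.000032i  product +0.000002+0.000000i
  m=-3: Y*=+0.105523+0.085245i  Y=-0.000583-0.001008i  product +0.000024-0.000156i
  m=-2: Y*=+0.356625+0.173591i  Y=-0.018390+0.006705i  product -0.007722-0.000801i
  m=-1: Y*=+0.659407+0.151963i  Y=+0.036944+0.209189i  product -0.007428+0.143555i
  m=+0: Y*=+0.288888-0.000000i  Y=+1.123298+0.000000i  product +0.324507+0.000000i
  m=+1: Y*=-0.659407+0.151963i  Y=-0.036944+0.209189i  product -0.007428-0.143555i
  m=+2: Y*=+0.356625-0.173591i  Y=-0.018390-0.006705i  product -0.007722+0.000801i
  m=+3: Y*=-0.105523+0.085245i  Y=+0.000583-0.001008i  product +0.000024+0.000156i
  m=+4: Y*=+0.019726-0.025166i  Y=+0.000038+0.000032i  product +0.000002-0.000000i
  m=+5: Y*=-0.002341+0.004994i  Y=-0.000001+0.000001i  product -0.000000-0.000000i
  m=+6: Y*=+0.000148-0.000690i  Y=-0.000000-0.000000i  product -0.000000+0.000000i
  m=+7: Y*=+0.000001+0.000065i  Y=+0.000000-0.000000i  product +0.000000+0.000000i
  m=+8: Y*=-0.000001-0.000004i  Y=+0.000000+0.000000i  product +0.000000-0.000000i
Accumulated sum +0.294259-0.000000i; after 4π/(2l+1) scaling, +0.217516-0.000000i ⇒ P_8 = 0.217516

0.217516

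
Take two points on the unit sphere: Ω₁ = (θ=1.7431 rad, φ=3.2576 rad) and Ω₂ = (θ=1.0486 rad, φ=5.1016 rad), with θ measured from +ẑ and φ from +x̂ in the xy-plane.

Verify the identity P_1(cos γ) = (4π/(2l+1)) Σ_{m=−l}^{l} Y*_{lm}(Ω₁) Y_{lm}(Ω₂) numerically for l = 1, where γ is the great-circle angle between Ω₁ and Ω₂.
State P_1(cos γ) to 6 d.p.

-0.315913

Addition theorem: P_1(cos γ) = (4π/3) Σ_m Y*_{lm}(Ω₁) Y_{lm}(Ω₂), m = −1…1:
  [-1]  conj(Y_{1,-1})(Ω₁) = (-0.338090, -0.039398) ; Y_{1,-1}(Ω₂) = (0.113628, 0.277053) ; Δ = (-0.027501, -0.098146)
  [+0]  conj(Y_{1,0})(Ω₁) = (-0.083772, -0.000000) ; Y_{1,0}(Ω₂) = (0.243708, 0.000000) ; Δ = (-0.020416, -0.000000)
  [+1]  conj(Y_{1,1})(Ω₁) = (0.338090, -0.039398) ; Y_{1,1}(Ω₂) = (-0.113628, 0.277053) ; Δ = (-0.027501, 0.098146)
Σ over m = (-0.075419, 0.000000); ×(4π/3) → (-0.315913, 0.000000). Real part: -0.315913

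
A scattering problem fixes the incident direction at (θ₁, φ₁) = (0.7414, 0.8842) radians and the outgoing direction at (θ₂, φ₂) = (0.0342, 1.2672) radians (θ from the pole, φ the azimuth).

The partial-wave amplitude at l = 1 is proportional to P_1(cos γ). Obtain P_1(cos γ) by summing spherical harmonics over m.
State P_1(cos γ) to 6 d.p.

Term-by-term m-sum for l=1 (normalisation 4π/3 = 4.188790):
  m=-1: +0.147903+0.180451i × +0.003532-0.011273i = +0.002557-0.001030i  (running Σ = +0.002557-0.001030i)
  m=0: +0.360356-0.000000i × +0.488317+0.000000i = +0.175968+0.000000i  (running Σ = +0.178525-0.001030i)
  m=1: -0.147903+0.180451i × -0.003532-0.011273i = +0.002557+0.001030i  (running Σ = +0.181081+0.000000i)
Σ over m = +0.181081+0.000000i; ×(4π/3) → +0.758511+0.000000i. Real part: 0.758511

0.758511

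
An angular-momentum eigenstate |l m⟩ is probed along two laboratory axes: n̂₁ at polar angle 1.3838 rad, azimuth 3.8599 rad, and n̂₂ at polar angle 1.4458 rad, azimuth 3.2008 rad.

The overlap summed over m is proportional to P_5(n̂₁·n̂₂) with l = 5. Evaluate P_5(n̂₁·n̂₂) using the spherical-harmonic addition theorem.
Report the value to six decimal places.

-0.406169

Expand P_5 via completeness: Σ_{m} conj(Y_{5,m}) at Ω₁ times Y_{5,m} at Ω₂ —
  m=-5: +0.382757+0.184866i × -0.426893+0.130202i = -0.187466-0.029082i  (running Σ = -0.187466-0.029082i)
  m=-4: -0.245222+0.067435i × +0.172388-0.041607i = -0.039467+0.021828i  (running Σ = -0.226933-0.007254i)
  m=-3: -0.124680+0.188600i × +0.286068-0.051353i = -0.025982+0.060355i  (running Σ = -0.252915+0.053101i)
  m=-2: -0.036474-0.270193i × -0.196917+0.023427i = +0.013512+0.052351i  (running Σ = -0.239403+0.105452i)
  m=-1: -0.128238-0.112090i × -0.249807+0.014808i = +0.033694+0.026102i  (running Σ = -0.205708+0.131554i)
  m=0: +0.275166-0.000000i × +0.203063+0.000000i = +0.055876+0.000000i  (running Σ = -0.149832+0.131554i)
  m=1: +0.128238-0.112090i × +0.249807+0.014808i = +0.033694-0.026102i  (running Σ = -0.116138+0.105452i)
  m=2: -0.036474+0.270193i × -0.196917-0.023427i = +0.013512-0.052351i  (running Σ = -0.102626+0.053101i)
  m=3: +0.124680+0.188600i × -0.286068-0.051353i = -0.025982-0.060355i  (running Σ = -0.128607-0.007254i)
  m=4: -0.245222-0.067435i × +0.172388+0.041607i = -0.039467-0.021828i  (running Σ = -0.168075-0.029082i)
  m=5: -0.382757+0.184866i × +0.426893+0.130202i = -0.187466+0.029082i  (running Σ = -0.355541+0.000000i)
Accumulated sum -0.355541+0.000000i; after 4π/(2l+1) scaling, -0.406169+0.000000i ⇒ P_5 = -0.406169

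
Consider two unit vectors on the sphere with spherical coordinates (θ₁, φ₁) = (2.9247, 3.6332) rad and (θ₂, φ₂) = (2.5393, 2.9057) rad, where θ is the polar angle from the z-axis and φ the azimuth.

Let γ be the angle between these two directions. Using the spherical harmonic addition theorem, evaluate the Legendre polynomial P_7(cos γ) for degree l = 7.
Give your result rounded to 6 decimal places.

Term-by-term m-sum for l=7 (normalisation 4π/15 = 0.837758):
  m=-7: +0.000010+0.000003i × +0.000753-0.009336i = +0.000000-0.000000i  (running Σ = +0.000000-0.000000i)
  m=-6: +0.000178-0.000035i × -0.007892-0.050362i = -0.000003-0.000009i  (running Σ = -0.000003-0.000009i)
  m=-5: +0.001496-0.001219i × -0.063935-0.154951i = -0.000285-0.000154i  (running Σ = -0.000288-0.000163i)
  m=-4: +0.005567-0.013328i × -0.213064-0.293932i = -0.005104+0.001204i  (running Σ = -0.005391+0.001041i)
  m=-3: -0.007408-0.076952i × -0.368706-0.315428i = -0.021541+0.030709i  (running Σ = -0.026933+0.031750i)
  m=-2: -0.157511-0.236482i × -0.230091-0.117396i = +0.008480+0.072903i  (running Σ = -0.018453+0.104653i)
  m=-1: -0.553174-0.296199i × +0.255122+0.061323i = -0.122963-0.109489i  (running Σ = -0.141416-0.004836i)
  m=0: -0.482024-0.000000i × +0.355655+0.000000i = -0.171434-0.000000i  (running Σ = -0.312850-0.004836i)
  m=1: +0.553174-0.296199i × -0.255122+0.061323i = -0.122963+0.109489i  (running Σ = -0.435813+0.104653i)
  m=2: -0.157511+0.236482i × -0.230091+0.117396i = +0.008480-0.072903i  (running Σ = -0.427333+0.031750i)
  m=3: +0.007408-0.076952i × +0.368706-0.315428i = -0.021541-0.030709i  (running Σ = -0.448874+0.001041i)
  m=4: +0.005567+0.013328i × -0.213064+0.293932i = -0.005104-0.001204i  (running Σ = -0.453978-0.000163i)
  m=5: -0.001496-0.001219i × +0.063935-0.154951i = -0.000285+0.000154i  (running Σ = -0.454263-0.000009i)
  m=6: +0.000178+0.000035i × -0.007892+0.050362i = -0.000003+0.000009i  (running Σ = -0.454266-0.000000i)
  m=7: -0.000010+0.000003i × -0.000753-0.009336i = +0.000000+0.000000i  (running Σ = -0.454266-0.000000i)
Accumulated sum -0.454266-0.000000i; after 4π/(2l+1) scaling, -0.380565-0.000000i ⇒ P_7 = -0.380565

-0.380565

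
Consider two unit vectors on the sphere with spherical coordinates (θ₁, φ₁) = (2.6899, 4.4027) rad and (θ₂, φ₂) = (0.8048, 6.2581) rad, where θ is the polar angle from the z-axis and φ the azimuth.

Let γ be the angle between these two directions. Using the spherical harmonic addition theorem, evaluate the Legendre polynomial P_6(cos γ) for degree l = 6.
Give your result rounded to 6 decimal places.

-0.164461

Summing Y*_{l m}(θ₁,φ₁)·Y_{l m}(θ₂,φ₂) over m ∈ [−6, 6]; prefactor 4π/(2·6+1) = 0.966644:
  term(m=-6) = (0.000031, 0.000224)   from Y*(Ω₁)=(0.000947, 0.003204), Y(Ω₂)=(0.066924, 0.010150)
  term(m=-5) = (0.005322, 0.000792)   from Y*(Ω₁)=(0.023849, 0.000533), Y(Ω₂)=(0.223785, 0.028217)
  term(m=-4) = (0.017698, -0.038348)   from Y*(Ω₁)=(0.033369, -0.096775), Y(Ω₂)=(0.410513, 0.041330)
  term(m=-3) = (-0.083842, -0.073089)   from Y*(Ω₁)=(-0.230513, -0.172247), Y(Ω₂)=(0.385433, 0.029061)
  term(m=-2) = (0.002032, -0.001300)   from Y*(Ω₁)=(-0.406870, 0.290086), Y(Ω₂)=(-0.004822, -0.000242)
  term(m=-1) = (-0.039275, -0.134252)   from Y*(Ω₁)=(0.115331, 0.360428), Y(Ω₂)=(-0.369513, -0.009271)
  term(m=+0) = (0.025931, 0.000000)   from Y*(Ω₁)=(-0.246926, -0.000000), Y(Ω₂)=(-0.105016, 0.000000)
  term(m=+1) = (-0.039275, 0.134252)   from Y*(Ω₁)=(-0.115331, 0.360428), Y(Ω₂)=(0.369513, -0.009271)
  term(m=+2) = (0.002032, 0.001300)   from Y*(Ω₁)=(-0.406870, -0.290086), Y(Ω₂)=(-0.004822, 0.000242)
  term(m=+3) = (-0.083842, 0.073089)   from Y*(Ω₁)=(0.230513, -0.172247), Y(Ω₂)=(-0.385433, 0.029061)
  term(m=+4) = (0.017698, 0.038348)   from Y*(Ω₁)=(0.033369, 0.096775), Y(Ω₂)=(0.410513, -0.041330)
  term(m=+5) = (0.005322, -0.000792)   from Y*(Ω₁)=(-0.023849, 0.000533), Y(Ω₂)=(-0.223785, 0.028217)
  term(m=+6) = (0.000031, -0.000224)   from Y*(Ω₁)=(0.000947, -0.003204), Y(Ω₂)=(0.066924, -0.010150)
Σ over m = (-0.170136, 0.000000); ×(4π/13) → (-0.164461, 0.000000). Real part: -0.164461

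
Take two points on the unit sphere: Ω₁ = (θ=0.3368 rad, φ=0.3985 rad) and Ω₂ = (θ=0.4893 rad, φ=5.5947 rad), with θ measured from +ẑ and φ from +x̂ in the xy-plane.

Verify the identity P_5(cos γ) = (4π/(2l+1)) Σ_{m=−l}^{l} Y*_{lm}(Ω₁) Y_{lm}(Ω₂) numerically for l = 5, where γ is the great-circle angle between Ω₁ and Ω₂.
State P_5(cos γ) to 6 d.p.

-0.005876

Addition theorem: P_5(cos γ) = (4π/11) Σ_m Y*_{lm}(Ω₁) Y_{lm}(Ω₂), m = −5…5:
  m=-5: Y*=(-0.000749, 0.001669)  Y=(-0.010167, -0.003154)  product (0.000013, -0.000015)
  m=-4: Y*=(-0.000383, 0.016517)  Y=(-0.058529, 0.023898)  product (-0.000372, -0.000976)
  m=-3: Y*=(0.032113, 0.081512)  Y=(-0.102513, 0.190053)  product (-0.018784, -0.002253)
  m=-2: Y*=(0.204164, 0.208957)  Y=(0.085119, 0.433639)  product (-0.073234, 0.106320)
  m=-1: Y*=(0.506536, 0.213265)  Y=(0.330063, 0.271574)  product (0.109272, 0.207953)
  m=+0: Y*=(0.290922, -0.000000)  Y=(-0.133826, 0.000000)  product (-0.038933, 0.000000)
  m=+1: Y*=(-0.506536, 0.213265)  Y=(-0.330063, 0.271574)  product (0.109272, -0.207953)
  m=+2: Y*=(0.204164, -0.208957)  Y=(0.085119, -0.433639)  product (-0.073234, -0.106320)
  m=+3: Y*=(-0.032113, 0.081512)  Y=(0.102513, 0.190053)  product (-0.018784, 0.002253)
  m=+4: Y*=(-0.000383, -0.016517)  Y=(-0.058529, -0.023898)  product (-0.000372, 0.000976)
  m=+5: Y*=(0.000749, 0.001669)  Y=(0.010167, -0.003154)  product (0.000013, 0.000015)
Total Σ_m = (-0.005143, 0.000000). Multiply by 1.142397: (-0.005876, 0.000000). P_5(cos γ) = -0.005876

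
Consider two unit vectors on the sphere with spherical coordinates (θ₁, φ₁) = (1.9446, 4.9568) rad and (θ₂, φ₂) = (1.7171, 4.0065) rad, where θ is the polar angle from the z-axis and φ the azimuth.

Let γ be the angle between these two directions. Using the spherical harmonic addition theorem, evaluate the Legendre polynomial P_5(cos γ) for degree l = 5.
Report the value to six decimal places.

-0.124670

Term-by-term m-sum for l=5 (normalisation 4π/11 = 1.142397):
  term(m=-5) = (0.005582, -0.142642)   from Y*(Ω₁)=(0.305000, -0.110899), Y(Ω₂)=(0.166357, -0.407192)
  term(m=-4) = (-0.065202, -0.050563)   from Y*(Ω₁)=(-0.225017, -0.333788), Y(Ω₂)=(0.194690, -0.064094)
  term(m=-3) = (0.014493, -0.004336)   from Y*(Ω₁)=(-0.037374, 0.041491), Y(Ω₂)=(-0.231393, -0.140874)
  term(m=-2) = (-0.023594, 0.068927)   from Y*(Ω₁)=(-0.284106, -0.151109), Y(Ω₂)=(-0.035850, -0.223543)
  term(m=-1) = (-0.019296, -0.027001)   from Y*(Ω₁)=(-0.035599, 0.142742), Y(Ω₂)=(-0.146342, 0.171681)
  term(m=+0) = (0.066906, 0.000000)   from Y*(Ω₁)=(-0.289810, -0.000000), Y(Ω₂)=(-0.230861, 0.000000)
  term(m=+1) = (-0.019296, 0.027001)   from Y*(Ω₁)=(0.035599, 0.142742), Y(Ω₂)=(0.146342, 0.171681)
  term(m=+2) = (-0.023594, -0.068927)   from Y*(Ω₁)=(-0.284106, 0.151109), Y(Ω₂)=(-0.035850, 0.223543)
  term(m=+3) = (0.014493, 0.004336)   from Y*(Ω₁)=(0.037374, 0.041491), Y(Ω₂)=(0.231393, -0.140874)
  term(m=+4) = (-0.065202, 0.050563)   from Y*(Ω₁)=(-0.225017, 0.333788), Y(Ω₂)=(0.194690, 0.064094)
  term(m=+5) = (0.005582, 0.142642)   from Y*(Ω₁)=(-0.305000, -0.110899), Y(Ω₂)=(-0.166357, -0.407192)
Σ over m = (-0.109130, 0.000000); ×(4π/11) → (-0.124670, 0.000000). Real part: -0.124670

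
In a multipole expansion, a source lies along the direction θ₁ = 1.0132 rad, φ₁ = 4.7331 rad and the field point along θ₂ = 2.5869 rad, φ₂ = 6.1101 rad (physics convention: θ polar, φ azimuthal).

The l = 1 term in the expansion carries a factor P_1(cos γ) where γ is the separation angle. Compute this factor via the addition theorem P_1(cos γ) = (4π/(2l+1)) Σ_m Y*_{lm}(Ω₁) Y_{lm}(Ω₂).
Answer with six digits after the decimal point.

Expand P_1 via completeness: Σ_{m} conj(Y_{1,m}) at Ω₁ times Y_{1,m} at Ω₂ —
  m=-1: (0.006071, -0.293099) × (0.179247, 0.031339) = (0.010274, -0.052347)  (running Σ = (0.010274, -0.052347))
  m=0: (0.258543, -0.000000) × (-0.415343, 0.000000) = (-0.107384, 0.000000)  (running Σ = (-0.097110, -0.052347))
  m=1: (-0.006071, -0.293099) × (-0.179247, 0.031339) = (0.010274, 0.052347)  (running Σ = (-0.086837, 0.000000))
Accumulated sum (-0.086837, 0.000000); after 4π/(2l+1) scaling, (-0.363741, 0.000000) ⇒ P_1 = -0.363741

-0.363741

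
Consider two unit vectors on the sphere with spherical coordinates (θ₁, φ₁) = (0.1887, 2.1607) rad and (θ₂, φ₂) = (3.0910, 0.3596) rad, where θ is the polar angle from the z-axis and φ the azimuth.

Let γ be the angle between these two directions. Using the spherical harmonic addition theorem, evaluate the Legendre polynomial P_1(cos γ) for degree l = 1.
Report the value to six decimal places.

-0.983158

Expand P_1 via completeness: Σ_{m} conj(Y_{1,m}) at Ω₁ times Y_{1,m} at Ω₂ —
  [-1]  conj(Y_{1,-1})(Ω₁) = -0.036052+0.053856i ; Y_{1,-1}(Ω₂) = +0.016354-0.006148i ; Δ = -0.000258+0.001102i
  [+0]  conj(Y_{1,0})(Ω₁) = +0.479929-0.000000i ; Y_{1,0}(Ω₂) = -0.487977+0.000000i ; Δ = -0.234195+0.000000i
  [+1]  conj(Y_{1,1})(Ω₁) = +0.036052+0.053856i ; Y_{1,1}(Ω₂) = -0.016354-0.006148i ; Δ = -0.000258-0.001102i
Σ over m = -0.234712+0.000000i; ×(4π/3) → -0.983158+0.000000i. Real part: -0.983158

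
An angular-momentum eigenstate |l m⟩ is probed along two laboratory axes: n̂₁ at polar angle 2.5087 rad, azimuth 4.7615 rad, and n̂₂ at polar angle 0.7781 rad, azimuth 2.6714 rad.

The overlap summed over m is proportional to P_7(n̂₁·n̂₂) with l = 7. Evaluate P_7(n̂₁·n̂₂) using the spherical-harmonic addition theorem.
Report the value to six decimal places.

0.160231

Term-by-term m-sum for l=7 (normalisation 4π/15 = 0.837758):
  m=-7: -0.004268+0.011923i × +0.041511+0.006263i = -0.000252+0.000468i  (running Σ = -0.000252+0.000468i)
  m=-6: +0.061813+0.018760i × -0.151274+0.050204i = -0.010293+0.000265i  (running Σ = -0.010544+0.000734i)
  m=-5: +0.048120-0.192010i × +0.246056-0.248644i = -0.035902-0.059210i  (running Σ = -0.046446-0.058477i)
  m=-4: -0.387256-0.077068i × -0.139137+0.434398i = +0.087360-0.157500i  (running Σ = +0.040914-0.215977i)
  m=-3: -0.069015+0.465033i × -0.038575-0.238699i = +0.113665-0.001465i  (running Σ = +0.154579-0.217442i)
  m=-2: +0.172574+0.017005i × -0.129512-0.177476i = -0.019332-0.032830i  (running Σ = +0.135246-0.250272i)
  m=-1: -0.015891+0.323311i × +0.315602+0.160392i = -0.056872+0.099489i  (running Σ = +0.078375-0.150783i)
  m=0: +0.288221-0.000000i × +0.119741+0.000000i = +0.034512+0.000000i  (running Σ = +0.112887-0.150783i)
  m=1: +0.015891+0.323311i × -0.315602+0.160392i = -0.056872-0.099489i  (running Σ = +0.056015-0.250272i)
  m=2: +0.172574-0.017005i × -0.129512+0.177476i = -0.019332+0.032830i  (running Σ = +0.036683-0.217442i)
  m=3: +0.069015+0.465033i × +0.038575-0.238699i = +0.113665+0.001465i  (running Σ = +0.150348-0.215977i)
  m=4: -0.387256+0.077068i × -0.139137-0.434398i = +0.087360+0.157500i  (running Σ = +0.237708-0.058477i)
  m=5: -0.048120-0.192010i × -0.246056-0.248644i = -0.035902+0.059210i  (running Σ = +0.201806+0.000734i)
  m=6: +0.061813-0.018760i × -0.151274-0.050204i = -0.010293-0.000265i  (running Σ = +0.191513+0.000468i)
  m=7: +0.004268+0.011923i × -0.041511+0.006263i = -0.000252-0.000468i  (running Σ = +0.191261-0.000000i)
Total Σ_m = +0.191261-0.000000i. Multiply by 0.837758: +0.160231-0.000000i. P_7(cos γ) = 0.160231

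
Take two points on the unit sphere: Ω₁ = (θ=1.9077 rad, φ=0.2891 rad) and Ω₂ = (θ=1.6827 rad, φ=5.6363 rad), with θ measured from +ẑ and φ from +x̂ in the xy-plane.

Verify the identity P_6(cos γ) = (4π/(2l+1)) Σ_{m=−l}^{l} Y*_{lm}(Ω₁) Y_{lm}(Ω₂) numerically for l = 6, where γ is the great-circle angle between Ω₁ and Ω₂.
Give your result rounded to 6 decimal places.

Summing Y*_{l m}(θ₁,φ₁)·Y_{l m}(θ₂,φ₂) over m ∈ [−6, 6]; prefactor 4π/(2·6+1) = 0.966644:
  [-6]  conj(Y_{6,-6})(Ω₁) = -0.055672+0.336823i ; Y_{6,-6}(Ω₂) = -0.343650-0.313607i ; Δ = +0.124762-0.098290i
  [-5]  conj(Y_{6,-5})(Ω₁) = -0.051765-0.410974i ; Y_{6,-5}(Ω₂) = +0.180323+0.016788i ; Δ = -0.002435-0.074977i
  [-4]  conj(Y_{6,-4})(Ω₁) = +0.023024+0.052344i ; Y_{6,-4}(Ω₂) = +0.255299-0.157952i ; Δ = +0.014146+0.009727i
  [-3]  conj(Y_{6,-3})(Ω₁) = +0.210538+0.248194i ; Y_{6,-3}(Ω₂) = -0.073874+0.190542i ; Δ = -0.062845+0.021782i
  [-2]  conj(Y_{6,-2})(Ω₁) = -0.139182-0.090830i ; Y_{6,-2}(Ω₂) = +0.068672+0.241516i ; Δ = +0.012379-0.039852i
  [-1]  conj(Y_{6,-1})(Ω₁) = -0.260660-0.077529i ; Y_{6,-1}(Ω₂) = -0.168945-0.127604i ; Δ = +0.034144+0.046359i
  [+0]  conj(Y_{6,0})(Ω₁) = +0.191587-0.000000i ; Y_{6,0}(Ω₂) = -0.237695+0.000000i ; Δ = -0.045539+0.000000i
  [+1]  conj(Y_{6,1})(Ω₁) = +0.260660-0.077529i ; Y_{6,1}(Ω₂) = +0.168945-0.127604i ; Δ = +0.034144-0.046359i
  [+2]  conj(Y_{6,2})(Ω₁) = -0.139182+0.090830i ; Y_{6,2}(Ω₂) = +0.068672-0.241516i ; Δ = +0.012379+0.039852i
  [+3]  conj(Y_{6,3})(Ω₁) = -0.210538+0.248194i ; Y_{6,3}(Ω₂) = +0.073874+0.190542i ; Δ = -0.062845-0.021782i
  [+4]  conj(Y_{6,4})(Ω₁) = +0.023024-0.052344i ; Y_{6,4}(Ω₂) = +0.255299+0.157952i ; Δ = +0.014146-0.009727i
  [+5]  conj(Y_{6,5})(Ω₁) = +0.051765-0.410974i ; Y_{6,5}(Ω₂) = -0.180323+0.016788i ; Δ = -0.002435+0.074977i
  [+6]  conj(Y_{6,6})(Ω₁) = -0.055672-0.336823i ; Y_{6,6}(Ω₂) = -0.343650+0.313607i ; Δ = +0.124762+0.098290i
Total Σ_m = +0.194763-0.000000i. Multiply by 0.966644: +0.188267-0.000000i. P_6(cos γ) = 0.188267

0.188267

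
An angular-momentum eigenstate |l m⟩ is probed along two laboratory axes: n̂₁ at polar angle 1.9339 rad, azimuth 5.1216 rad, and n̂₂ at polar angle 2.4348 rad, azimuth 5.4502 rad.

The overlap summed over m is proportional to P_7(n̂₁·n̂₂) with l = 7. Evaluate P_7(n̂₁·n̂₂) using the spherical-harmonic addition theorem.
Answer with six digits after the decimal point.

Expand P_7 via completeness: Σ_{m} conj(Y_{7,m}) at Ω₁ times Y_{7,m} at Ω₂ —
  m=-7: (-0.085334, -0.300012) × (0.021906, -0.010644) = (-0.005062, -0.005664)  (running Σ = (-0.005062, -0.005664))
  m=-6: (-0.343026, 0.281000) × (-0.030056, 0.102390) = (-0.018462, -0.043568)  (running Σ = (-0.023524, -0.049232))
  m=-5: (0.149044, 0.076698) × (-0.143770, -0.235836) = (-0.003340, -0.046177)  (running Σ = (-0.026864, -0.095408))
  m=-4: (-0.017866, 0.270105) × (0.440275, 0.084833) = (-0.030780, 0.117405)  (running Σ = (-0.057644, 0.021997))
  m=-3: (0.259589, -0.092751) × (-0.306916, 0.229772) = (-0.058360, 0.088113)  (running Σ = (-0.116004, 0.110110))
  m=-2: (0.112799, 0.120507) × (-0.003769, 0.039478) = (-0.005182, 0.003999)  (running Σ = (-0.121186, 0.114109))
  m=-1: (0.119124, -0.274674) × (-0.265167, -0.291686) = (-0.111706, 0.038088)  (running Σ = (-0.232893, 0.152196))
  m=0: (0.131686, -0.000000) × (0.084428, 0.000000) = (0.011118, 0.000000)  (running Σ = (-0.221775, 0.152196))
  m=1: (-0.119124, -0.274674) × (0.265167, -0.291686) = (-0.111706, -0.038088)  (running Σ = (-0.333481, 0.114109))
  m=2: (0.112799, -0.120507) × (-0.003769, -0.039478) = (-0.005182, -0.003999)  (running Σ = (-0.338663, 0.110110))
  m=3: (-0.259589, -0.092751) × (0.306916, 0.229772) = (-0.058360, -0.088113)  (running Σ = (-0.397024, 0.021997))
  m=4: (-0.017866, -0.270105) × (0.440275, -0.084833) = (-0.030780, -0.117405)  (running Σ = (-0.427803, -0.095408))
  m=5: (-0.149044, 0.076698) × (0.143770, -0.235836) = (-0.003340, 0.046177)  (running Σ = (-0.431143, -0.049232))
  m=6: (-0.343026, -0.281000) × (-0.030056, -0.102390) = (-0.018462, 0.043568)  (running Σ = (-0.449605, -0.005664))
  m=7: (0.085334, -0.300012) × (-0.021906, -0.010644) = (-0.005062, 0.005664)  (running Σ = (-0.454667, 0.000000))
Σ over m = (-0.454667, 0.000000); ×(4π/15) → (-0.380901, 0.000000). Real part: -0.380901

-0.380901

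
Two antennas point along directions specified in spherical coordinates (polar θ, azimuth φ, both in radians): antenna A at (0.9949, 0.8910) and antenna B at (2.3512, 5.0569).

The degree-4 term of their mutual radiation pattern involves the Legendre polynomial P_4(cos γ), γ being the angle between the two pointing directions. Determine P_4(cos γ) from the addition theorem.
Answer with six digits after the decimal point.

-0.416955

Summing Y*_{l m}(θ₁,φ₁)·Y_{l m}(θ₂,φ₂) over m ∈ [−4, 4]; prefactor 4π/(2·4+1) = 1.396263:
  m=-4: Y*=(-0.199722, -0.089768)  Y=(0.021618, -0.110764)  product (-0.014261, 0.020181)
  m=-3: Y*=(-0.358797, 0.181622)  Y=(0.271503, 0.161739)  product (-0.126790, -0.008720)
  m=-2: Y*=(-0.053080, 0.247575)  Y=(-0.321425, 0.264756)  product (-0.048486, -0.093630)
  m=-1: Y*=(-0.125510, -0.155271)  Y=(-0.037150, -0.103533)  product (-0.011413, 0.018763)
  m=+0: Y*=(-0.298184, -0.000000)  Y=(-0.346352, 0.000000)  product (0.103277, 0.000000)
  m=+1: Y*=(0.125510, -0.155271)  Y=(0.037150, -0.103533)  product (-0.011413, -0.018763)
  m=+2: Y*=(-0.053080, -0.247575)  Y=(-0.321425, -0.264756)  product (-0.048486, 0.093630)
  m=+3: Y*=(0.358797, 0.181622)  Y=(-0.271503, 0.161739)  product (-0.126790, 0.008720)
  m=+4: Y*=(-0.199722, 0.089768)  Y=(0.021618, 0.110764)  product (-0.014261, -0.020181)
Total Σ_m = (-0.298622, 0.000000). Multiply by 1.396263: (-0.416955, 0.000000). P_4(cos γ) = -0.416955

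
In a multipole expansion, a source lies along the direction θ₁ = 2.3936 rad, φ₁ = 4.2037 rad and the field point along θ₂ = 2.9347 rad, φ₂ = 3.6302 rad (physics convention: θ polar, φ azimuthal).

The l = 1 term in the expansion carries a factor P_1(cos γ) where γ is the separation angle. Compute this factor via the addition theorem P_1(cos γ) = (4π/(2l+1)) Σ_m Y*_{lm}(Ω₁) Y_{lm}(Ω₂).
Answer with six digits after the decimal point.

0.834788

Expand P_1 via completeness: Σ_{m} conj(Y_{1,m}) at Ω₁ times Y_{1,m} at Ω₂ —
  m=-1: (-0.114450, -0.205240) × (-0.062667, 0.033314) = (0.014010, 0.009049)  (running Σ = (0.014010, 0.009049))
  m=0: (-0.358173, -0.000000) × (-0.478183, 0.000000) = (0.171272, 0.000000)  (running Σ = (0.185282, 0.009049))
  m=1: (0.114450, -0.205240) × (0.062667, 0.033314) = (0.014010, -0.009049)  (running Σ = (0.199291, 0.000000))
Σ over m = (0.199291, 0.000000); ×(4π/3) → (0.834788, 0.000000). Real part: 0.834788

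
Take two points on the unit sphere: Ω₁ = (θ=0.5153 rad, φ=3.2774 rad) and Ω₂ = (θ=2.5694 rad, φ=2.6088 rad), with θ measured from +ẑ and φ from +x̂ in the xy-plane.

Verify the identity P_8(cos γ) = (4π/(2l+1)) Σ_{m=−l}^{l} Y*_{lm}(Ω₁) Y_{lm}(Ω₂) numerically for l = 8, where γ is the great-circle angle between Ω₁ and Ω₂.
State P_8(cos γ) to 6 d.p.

Term-by-term m-sum for l=8 (normalisation 4π/17 = 0.739198):
  [-8]  conj(Y_{8,-8})(Ω₁) = +0.000835+0.001587i ; Y_{8,-8}(Ω₂) = -0.001657-0.003430i ; Δ = +0.000004-0.000005i
  [-7]  conj(Y_{8,-7})(Ω₁) = -0.007358-0.010304i ; Y_{8,-7}(Ω₂) = -0.019683-0.013121i ; Δ = +0.000010+0.000299i
  [-6]  conj(Y_{8,-6})(Ω₁) = +0.038303+0.040628i ; Y_{8,-6}(Ω₂) = -0.090960-0.005023i ; Δ = -0.003280-0.003888i
  [-5]  conj(Y_{8,-5})(Ω₁) = -0.133734-0.107933i ; Y_{8,-5}(Ω₂) = -0.214835+0.111199i ; Δ = +0.040733+0.008317i
  [-4]  conj(Y_{8,-4})(Ω₁) = +0.317275+0.191580i ; Y_{8,-4}(Ω₂) = -0.233322+0.371845i ; Δ = -0.145265+0.073277i
  [-3]  conj(Y_{8,-3})(Ω₁) = -0.473676-0.204424i ; Y_{8,-3}(Ω₂) = -0.013203+0.478550i ; Δ = +0.104081-0.223979i
  [-2]  conj(Y_{8,-2})(Ω₁) = +0.307690+0.085691i ; Y_{8,-2}(Ω₂) = +0.063115+0.114114i ; Δ = +0.009641+0.040520i
  [-1]  conj(Y_{8,-1})(Ω₁) = +0.229187+0.031318i ; Y_{8,-1}(Ω₂) = -0.317038-0.186949i ; Δ = -0.066806-0.052775i
  [+0]  conj(Y_{8,0})(Ω₁) = -0.411204-0.000000i ; Y_{8,0}(Ω₂) = -0.263273+0.000000i ; Δ = +0.108259+0.000000i
  [+1]  conj(Y_{8,1})(Ω₁) = -0.229187+0.031318i ; Y_{8,1}(Ω₂) = +0.317038-0.186949i ; Δ = -0.066806+0.052775i
  [+2]  conj(Y_{8,2})(Ω₁) = +0.307690-0.085691i ; Y_{8,2}(Ω₂) = +0.063115-0.114114i ; Δ = +0.009641-0.040520i
  [+3]  conj(Y_{8,3})(Ω₁) = +0.473676-0.204424i ; Y_{8,3}(Ω₂) = +0.013203+0.478550i ; Δ = +0.104081+0.223979i
  [+4]  conj(Y_{8,4})(Ω₁) = +0.317275-0.191580i ; Y_{8,4}(Ω₂) = -0.233322-0.371845i ; Δ = -0.145265-0.073277i
  [+5]  conj(Y_{8,5})(Ω₁) = +0.133734-0.107933i ; Y_{8,5}(Ω₂) = +0.214835+0.111199i ; Δ = +0.040733-0.008317i
  [+6]  conj(Y_{8,6})(Ω₁) = +0.038303-0.040628i ; Y_{8,6}(Ω₂) = -0.090960+0.005023i ; Δ = -0.003280+0.003888i
  [+7]  conj(Y_{8,7})(Ω₁) = +0.007358-0.010304i ; Y_{8,7}(Ω₂) = +0.019683-0.013121i ; Δ = +0.000010-0.000299i
  [+8]  conj(Y_{8,8})(Ω₁) = +0.000835-0.001587i ; Y_{8,8}(Ω₂) = -0.001657+0.003430i ; Δ = +0.000004+0.000005i
Σ over m = -0.013506+0.000000i; ×(4π/17) → -0.009983+0.000000i. Real part: -0.009983

-0.009983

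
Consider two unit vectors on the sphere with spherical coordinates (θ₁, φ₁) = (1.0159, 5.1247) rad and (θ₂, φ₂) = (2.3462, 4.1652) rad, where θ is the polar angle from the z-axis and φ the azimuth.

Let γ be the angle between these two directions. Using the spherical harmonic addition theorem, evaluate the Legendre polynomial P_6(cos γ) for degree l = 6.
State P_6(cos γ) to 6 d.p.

-0.309763

Summing Y*_{l m}(θ₁,φ₁)·Y_{l m}(θ₂,φ₂) over m ∈ [−6, 6]; prefactor 4π/(2·6+1) = 0.966644:
  [-6]  conj(Y_{6,-6})(Ω₁) = +0.143020-0.112780i ; Y_{6,-6}(Ω₂) = +0.063438+0.009040i ; Δ = +0.010092-0.005862i
  [-5]  conj(Y_{6,-5})(Ω₁) = +0.344938+0.184322i ; Y_{6,-5}(Ω₂) = +0.085862+0.199926i ; Δ = -0.007234+0.084788i
  [-4]  conj(Y_{6,-4})(Ω₁) = -0.029963+0.381162i ; Y_{6,-4}(Ω₂) = -0.236027+0.332043i ; Δ = -0.119490-0.099913i
  [-3]  conj(Y_{6,-3})(Ω₁) = -0.010620+0.003683i ; Y_{6,-3}(Ω₂) = -0.395924-0.028067i ; Δ = +0.004308-0.001160i
  [-2]  conj(Y_{6,-2})(Ω₁) = +0.232200+0.251170i ; Y_{6,-2}(Ω₂) = -0.007876-0.015261i ; Δ = +0.002004-0.005522i
  [-1]  conj(Y_{6,-1})(Ω₁) = -0.058010+0.132631i ; Y_{6,-1}(Ω₂) = -0.190375+0.312477i ; Δ = -0.030400-0.043376i
  [+0]  conj(Y_{6,0})(Ω₁) = +0.306122-0.000000i ; Y_{6,0}(Ω₂) = -0.127444+0.000000i ; Δ = -0.039013+0.000000i
  [+1]  conj(Y_{6,1})(Ω₁) = +0.058010+0.132631i ; Y_{6,1}(Ω₂) = +0.190375+0.312477i ; Δ = -0.030400+0.043376i
  [+2]  conj(Y_{6,2})(Ω₁) = +0.232200-0.251170i ; Y_{6,2}(Ω₂) = -0.007876+0.015261i ; Δ = +0.002004+0.005522i
  [+3]  conj(Y_{6,3})(Ω₁) = +0.010620+0.003683i ; Y_{6,3}(Ω₂) = +0.395924-0.028067i ; Δ = +0.004308+0.001160i
  [+4]  conj(Y_{6,4})(Ω₁) = -0.029963-0.381162i ; Y_{6,4}(Ω₂) = -0.236027-0.332043i ; Δ = -0.119490+0.099913i
  [+5]  conj(Y_{6,5})(Ω₁) = -0.344938+0.184322i ; Y_{6,5}(Ω₂) = -0.085862+0.199926i ; Δ = -0.007234-0.084788i
  [+6]  conj(Y_{6,6})(Ω₁) = +0.143020+0.112780i ; Y_{6,6}(Ω₂) = +0.063438-0.009040i ; Δ = +0.010092+0.005862i
Accumulated sum -0.320452-0.000000i; after 4π/(2l+1) scaling, -0.309763-0.000000i ⇒ P_6 = -0.309763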